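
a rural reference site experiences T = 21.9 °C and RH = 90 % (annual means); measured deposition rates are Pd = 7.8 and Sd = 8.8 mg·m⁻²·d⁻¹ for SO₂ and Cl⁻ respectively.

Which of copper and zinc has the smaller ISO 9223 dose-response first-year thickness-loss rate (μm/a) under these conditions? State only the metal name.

zinc

copper: temperature factor f = -0.080·(11.9) = -0.9520
  sulphur-dioxide contribution → 0.7061 μm/a
  chloride contribution → 1.377 μm/a
  ⇒ r_corr(copper) = 2.083 μm/a
zinc: f(T) = -0.071·(T−10) [T>10 °C] = -0.8449
  sulphur-dioxide contribution → 0.8593 μm/a
  chloride contribution → 0.799 μm/a
  ⇒ r_corr(zinc) = 1.658 μm/a
Ordering by μm/a: copper (2.08) > zinc (1.66)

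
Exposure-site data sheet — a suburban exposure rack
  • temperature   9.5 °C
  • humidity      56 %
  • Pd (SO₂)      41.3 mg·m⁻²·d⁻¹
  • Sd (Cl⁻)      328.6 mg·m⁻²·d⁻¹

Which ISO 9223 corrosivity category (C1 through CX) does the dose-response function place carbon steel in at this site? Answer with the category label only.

carbon steel: temperature factor f = +0.150·(-0.5) = -0.0750
  SO₂ term: 1.77·41.3^0.52·exp(0.02·56-0.0750) = 34.84
  Cl⁻ term: 0.102·328.6^0.62·exp(0.033·56+0.04·9.5) = 34.4
  sum: 34.84 + 34.4 → r_corr = 69.24 μm/a
69.2 μm/a falls in (50, 80] for carbon steel → category C4

C4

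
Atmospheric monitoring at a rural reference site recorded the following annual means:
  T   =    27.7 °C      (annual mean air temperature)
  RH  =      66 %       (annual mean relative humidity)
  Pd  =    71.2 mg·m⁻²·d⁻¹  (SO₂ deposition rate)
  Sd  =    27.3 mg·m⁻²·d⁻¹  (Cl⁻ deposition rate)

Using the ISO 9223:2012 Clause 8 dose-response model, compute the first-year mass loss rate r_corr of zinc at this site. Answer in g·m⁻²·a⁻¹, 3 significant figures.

zinc: T>10 °C ⇒ hinge -0.071·(27.7−10) = -1.2567
  SO₂ term: 0.0129·71.2^0.44·exp(0.046·66-1.2567) = 0.4994
  Sd branch = 0.0175·Sd^0.57·e^(0.008·RH+0.085·T) = 2.058 μm/a
  r_corr = 0.4994 + 2.058 = 2.558 μm/a
Convert to mass loss: 2.558 μm/a × 7.14 g/cm³ = 18.26 g·m⁻²·a⁻¹

r_corr = 18.3 g·m⁻²·a⁻¹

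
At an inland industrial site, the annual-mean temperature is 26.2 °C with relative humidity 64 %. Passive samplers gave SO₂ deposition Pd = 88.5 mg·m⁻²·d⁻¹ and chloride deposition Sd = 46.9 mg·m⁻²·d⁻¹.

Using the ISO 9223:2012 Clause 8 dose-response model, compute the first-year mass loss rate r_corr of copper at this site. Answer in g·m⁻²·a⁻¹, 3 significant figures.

r_corr = 11.2 g·m⁻²·a⁻¹

copper: T>10 °C ⇒ hinge -0.080·(26.2−10) = -1.2960
  Pd branch = 0.0053·Pd^0.26·e^(0.059·RH+f) = 0.203 μm/a
  Sd branch = 0.01025·Sd^0.27·e^(0.036·RH+0.049·T) = 1.047 μm/a
  sum: 0.203 + 1.047 → r_corr = 1.25 μm/a
Convert to mass loss: 1.25 μm/a × 8.96 g/cm³ = 11.2 g·m⁻²·a⁻¹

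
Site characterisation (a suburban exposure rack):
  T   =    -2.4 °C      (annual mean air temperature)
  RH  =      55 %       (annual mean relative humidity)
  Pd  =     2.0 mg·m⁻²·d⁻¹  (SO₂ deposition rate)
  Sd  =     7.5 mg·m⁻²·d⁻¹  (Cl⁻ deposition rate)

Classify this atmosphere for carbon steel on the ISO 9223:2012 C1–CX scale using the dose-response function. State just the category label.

carbon steel: T≤10 °C ⇒ hinge +0.150·(-2.4−10) = -1.8600
  Pd branch = 1.77·Pd^0.52·e^(0.02·RH+f) = 1.187 μm/a
  Cl⁻ term: 0.102·7.5^0.62·exp(0.033·55+0.04·-2.4) = 1.985
  r_corr = 1.187 + 1.985 = 3.172 μm/a
Category bounds: 1.3…25 μm/a bracket r_corr ⇒ C2

C2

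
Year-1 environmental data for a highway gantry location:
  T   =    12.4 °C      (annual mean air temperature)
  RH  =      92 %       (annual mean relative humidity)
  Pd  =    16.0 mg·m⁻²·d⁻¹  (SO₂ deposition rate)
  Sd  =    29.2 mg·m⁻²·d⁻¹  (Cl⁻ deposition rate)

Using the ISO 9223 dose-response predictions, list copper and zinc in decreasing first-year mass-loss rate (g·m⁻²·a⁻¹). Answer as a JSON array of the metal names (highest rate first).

["copper", "zinc"]

copper: temperature factor f = -0.080·(2.4) = -0.1920
  sulphur-dioxide contribution → 2.048 μm/a
  chloride contribution → 1.284 μm/a
  total first-year rate 3.332 μm/a
  mass loss = 3.332 μm/a × 8.96 g/cm³ = 29.86 g·m⁻²·a⁻¹
zinc: f(T) = -0.071·(T−10) [T>10 °C] = -0.1704
  sulphur-dioxide contribution → 2.537 μm/a
  chloride contribution → 0.7173 μm/a
  total first-year rate 3.254 μm/a
  mass loss = 3.254 μm/a × 7.14 g/cm³ = 23.24 g·m⁻²·a⁻¹
Ordering by g·m⁻²·a⁻¹: copper (29.9) > zinc (23.2)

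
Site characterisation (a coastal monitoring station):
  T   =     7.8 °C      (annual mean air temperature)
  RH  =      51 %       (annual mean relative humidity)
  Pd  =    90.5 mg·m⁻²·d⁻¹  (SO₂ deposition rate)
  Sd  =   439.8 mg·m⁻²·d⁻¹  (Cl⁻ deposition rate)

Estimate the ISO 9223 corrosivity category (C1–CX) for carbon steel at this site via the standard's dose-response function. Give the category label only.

carbon steel: T≤10 °C ⇒ hinge +0.150·(7.8−10) = -0.3300
  Pd branch = 1.77·Pd^0.52·e^(0.02·RH+f) = 36.74 μm/a
  Cl⁻ term: 0.102·439.8^0.62·exp(0.033·51+0.04·7.8) = 32.65
  r_corr = 36.74 + 32.65 = 69.38 μm/a
Category bounds: 50…80 μm/a bracket r_corr ⇒ C4

C4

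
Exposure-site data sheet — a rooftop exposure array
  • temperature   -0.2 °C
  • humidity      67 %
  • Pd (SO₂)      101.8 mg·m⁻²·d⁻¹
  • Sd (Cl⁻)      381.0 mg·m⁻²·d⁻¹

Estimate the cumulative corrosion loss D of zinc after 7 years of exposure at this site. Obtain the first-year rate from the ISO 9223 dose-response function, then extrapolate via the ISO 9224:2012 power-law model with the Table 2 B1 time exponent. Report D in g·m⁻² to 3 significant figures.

D(7) = 80.9 g·m⁻²

zinc: f(T) = +0.038·(T−10) [T≤10 °C] = -0.3876
  SO₂ term: 0.0129·101.8^0.44·exp(0.046·67-0.3876) = 1.459
  Cl⁻ term: 0.0175·381.0^0.57·exp(0.008·67+0.085·-0.2) = 0.8701
  r_corr = 1.459 + 0.8701 = 2.329 μm/a
Long-term exponent b (ISO 9224 Table 2, B1) = 0.813
  D(7) = 2.329 × 7^0.813 = 2.329 × 4.865 = 11.33 μm
  Mass loss = 11.33 μm × 7.14 g/cm³ = 80.91 g·m⁻²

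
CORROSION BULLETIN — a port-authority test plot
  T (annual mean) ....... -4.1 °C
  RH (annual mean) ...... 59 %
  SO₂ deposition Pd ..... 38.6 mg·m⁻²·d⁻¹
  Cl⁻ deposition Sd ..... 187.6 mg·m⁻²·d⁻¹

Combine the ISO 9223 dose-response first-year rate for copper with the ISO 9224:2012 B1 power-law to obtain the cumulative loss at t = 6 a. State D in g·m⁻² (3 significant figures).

copper: T≤10 °C ⇒ hinge +0.126·(-4.1−10) = -1.7766
  SO₂ term: 0.0053·38.6^0.26·exp(0.059·59-1.7766) = 0.07534
  Sd branch = 0.01025·Sd^0.27·e^(0.036·RH+0.049·T) = 0.2882 μm/a
  sum: 0.07534 + 0.2882 → r_corr = 0.3635 μm/a
Long-term exponent b (ISO 9224 Table 2, B1) = 0.667
  D(6) = 0.3635 × 6^0.667 = 0.3635 × 3.304 = 1.201 μm
  Mass loss = 1.201 μm × 8.96 g/cm³ = 10.76 g·m⁻²

D(6) = 10.8 g·m⁻²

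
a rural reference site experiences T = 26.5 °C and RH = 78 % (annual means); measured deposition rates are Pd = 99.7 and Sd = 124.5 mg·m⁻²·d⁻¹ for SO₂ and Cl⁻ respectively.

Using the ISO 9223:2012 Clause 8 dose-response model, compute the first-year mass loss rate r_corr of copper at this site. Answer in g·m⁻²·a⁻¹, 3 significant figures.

copper: T>10 °C ⇒ hinge -0.080·(26.5−10) = -1.3200
  SO₂ term: 0.0053·99.7^0.26·exp(0.059·78-1.3200) = 0.467
  Sd branch = 0.01025·Sd^0.27·e^(0.036·RH+0.049·T) = 2.29 μm/a
  sum: 0.467 + 2.29 → r_corr = 2.757 μm/a
Convert to mass loss: 2.757 μm/a × 8.96 g/cm³ = 24.7 g·m⁻²·a⁻¹

r_corr = 24.7 g·m⁻²·a⁻¹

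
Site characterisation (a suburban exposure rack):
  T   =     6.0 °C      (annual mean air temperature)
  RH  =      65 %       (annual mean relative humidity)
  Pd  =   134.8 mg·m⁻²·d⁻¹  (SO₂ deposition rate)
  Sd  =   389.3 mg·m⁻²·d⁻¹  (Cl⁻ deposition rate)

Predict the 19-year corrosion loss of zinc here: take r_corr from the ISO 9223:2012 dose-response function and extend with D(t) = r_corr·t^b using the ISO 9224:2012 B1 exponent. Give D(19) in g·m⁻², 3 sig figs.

zinc: T≤10 °C ⇒ hinge +0.038·(6.0−10) = -0.1520
  SO₂ term: 0.0129·134.8^0.44·exp(0.046·65-0.1520) = 1.906
  Cl⁻ term: 0.0175·389.3^0.57·exp(0.008·65+0.085·6.0) = 1.468
  sum: 1.906 + 1.468 → r_corr = 3.375 μm/a
ISO 9224: D(t) = r_corr · t^b with b = 0.813 (zinc, B1)
  D(19) = 3.375 × 19^0.813 = 3.375 × 10.96 = 36.97 μm
  Mass loss = 36.97 μm × 7.14 g/cm³ = 264 g·m⁻²

D(19) = 264 g·m⁻²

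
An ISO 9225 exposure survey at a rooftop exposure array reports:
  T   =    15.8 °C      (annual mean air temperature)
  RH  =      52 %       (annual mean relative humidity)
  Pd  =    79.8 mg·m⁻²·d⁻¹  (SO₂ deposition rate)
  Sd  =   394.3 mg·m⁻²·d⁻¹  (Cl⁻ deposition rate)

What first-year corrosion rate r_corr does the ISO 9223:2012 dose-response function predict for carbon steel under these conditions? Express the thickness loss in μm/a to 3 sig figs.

r_corr = 79.1 μm/a

carbon steel: temperature factor f = -0.054·(5.8) = -0.3132
  Pd branch = 1.77·Pd^0.52·e^(0.02·RH+f) = 35.7 μm/a
  Sd branch = 0.102·Sd^0.62·e^(0.033·RH+0.04·T) = 43.42 μm/a
  r_corr = 35.7 + 43.42 = 79.12 μm/a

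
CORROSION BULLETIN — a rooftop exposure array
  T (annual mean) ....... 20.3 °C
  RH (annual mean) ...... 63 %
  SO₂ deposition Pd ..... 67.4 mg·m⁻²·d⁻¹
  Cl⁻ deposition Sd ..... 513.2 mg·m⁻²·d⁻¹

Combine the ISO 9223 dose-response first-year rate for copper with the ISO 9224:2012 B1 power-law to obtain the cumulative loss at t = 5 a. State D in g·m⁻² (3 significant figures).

copper: T>10 °C ⇒ hinge -0.080·(20.3−10) = -0.8240
  sulphur-dioxide contribution → 0.2859 μm/a
  chloride contribution → 1.444 μm/a
  ⇒ r_corr(copper) = 1.73 μm/a
ISO 9224: D(t) = r_corr · t^b with b = 0.667 (copper, B1)
  D(5) = 1.73 × 5^0.667 = 1.73 × 2.926 = 5.06 μm
  Mass loss = 5.06 μm × 8.96 g/cm³ = 45.34 g·m⁻²

D(5) = 45.3 g·m⁻²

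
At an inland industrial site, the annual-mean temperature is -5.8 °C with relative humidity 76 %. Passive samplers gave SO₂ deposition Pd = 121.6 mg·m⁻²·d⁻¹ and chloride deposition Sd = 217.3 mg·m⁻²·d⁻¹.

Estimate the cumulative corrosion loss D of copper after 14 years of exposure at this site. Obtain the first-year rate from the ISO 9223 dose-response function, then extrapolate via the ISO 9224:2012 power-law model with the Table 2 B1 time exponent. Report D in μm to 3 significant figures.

copper: temperature factor f = +0.126·(-15.8) = -1.9908
  sulphur-dioxide contribution → 0.2234 μm/a
  chloride contribution → 0.5088 μm/a
  total first-year rate 0.7322 μm/a
ISO 9224: D(t) = r_corr · t^b with b = 0.667 (copper, B1)
  D(14) = 0.7322 × 14^0.667 = 0.7322 × 5.814 = 4.257 μm

D(14) = 4.26 μm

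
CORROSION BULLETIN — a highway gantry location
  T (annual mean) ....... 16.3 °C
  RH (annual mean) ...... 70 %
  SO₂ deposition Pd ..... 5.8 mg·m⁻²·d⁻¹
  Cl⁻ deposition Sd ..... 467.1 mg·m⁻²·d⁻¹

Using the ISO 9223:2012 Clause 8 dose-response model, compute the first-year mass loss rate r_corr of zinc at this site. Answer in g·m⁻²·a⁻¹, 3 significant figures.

zinc: temperature factor f = -0.071·(6.3) = -0.4473
  Pd branch = 0.0129·Pd^0.44·e^(0.046·RH+f) = 0.4474 μm/a
  Cl⁻ term: 0.0175·467.1^0.57·exp(0.008·70+0.085·16.3) = 4.069
  r_corr = 0.4474 + 4.069 = 4.517 μm/a
Convert to mass loss: 4.517 μm/a × 7.14 g/cm³ = 32.25 g·m⁻²·a⁻¹

r_corr = 32.2 g·m⁻²·a⁻¹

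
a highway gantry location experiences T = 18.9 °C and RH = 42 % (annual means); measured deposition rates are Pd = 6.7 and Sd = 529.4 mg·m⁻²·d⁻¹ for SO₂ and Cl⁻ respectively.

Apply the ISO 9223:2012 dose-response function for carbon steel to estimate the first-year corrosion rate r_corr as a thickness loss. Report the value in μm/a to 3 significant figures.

r_corr = 49.2 μm/a

carbon steel: temperature factor f = -0.054·(8.9) = -0.4806
  Pd branch = 1.77·Pd^0.52·e^(0.02·RH+f) = 6.817 μm/a
  Sd branch = 0.102·Sd^0.62·e^(0.033·RH+0.04·T) = 42.42 μm/a
  sum: 6.817 + 42.42 → r_corr = 49.24 μm/a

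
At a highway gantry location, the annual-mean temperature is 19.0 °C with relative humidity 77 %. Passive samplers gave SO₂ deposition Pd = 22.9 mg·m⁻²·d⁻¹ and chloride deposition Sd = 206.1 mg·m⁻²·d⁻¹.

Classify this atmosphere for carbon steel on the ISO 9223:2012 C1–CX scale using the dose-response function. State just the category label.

carbon steel: f(T) = -0.054·(T−10) [T>10 °C] = -0.4860
  sulphur-dioxide contribution → 25.87 μm/a
  chloride contribution → 75.32 μm/a
  total first-year rate 101.2 μm/a
101 μm/a falls in (80, 200] for carbon steel → category C5

C5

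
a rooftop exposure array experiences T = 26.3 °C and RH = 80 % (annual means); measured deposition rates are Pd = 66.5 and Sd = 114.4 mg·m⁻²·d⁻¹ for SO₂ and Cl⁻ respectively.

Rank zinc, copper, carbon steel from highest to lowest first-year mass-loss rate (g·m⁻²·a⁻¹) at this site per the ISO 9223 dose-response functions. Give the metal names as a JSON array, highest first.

["carbon steel", "zinc", "copper"]

zinc: temperature factor f = -0.071·(16.3) = -1.1573
  SO₂ term: 0.0129·66.5^0.44·exp(0.046·80-1.1573) = 1.019
  Sd branch = 0.0175·Sd^0.57·e^(0.008·RH+0.085·T) = 4.625 μm/a
  sum: 1.019 + 4.625 → r_corr = 5.645 μm/a
  mass loss = 5.645 μm/a × 7.14 g/cm³ = 40.3 g·m⁻²·a⁻¹
copper: T>10 °C ⇒ hinge -0.080·(26.3−10) = -1.3040
  SO₂ term: 0.0053·66.5^0.26·exp(0.059·80-1.3040) = 0.4806
  Sd branch = 0.01025·Sd^0.27·e^(0.036·RH+0.049·T) = 2.382 μm/a
  sum: 0.4806 + 2.382 → r_corr = 2.863 μm/a
  mass loss = 2.863 μm/a × 8.96 g/cm³ = 25.65 g·m⁻²·a⁻¹
carbon steel: T>10 °C ⇒ hinge -0.054·(26.3−10) = -0.8802
  SO₂ term: 1.77·66.5^0.52·exp(0.02·80-0.8802) = 32.24
  Sd branch = 0.102·Sd^0.62·e^(0.033·RH+0.04·T) = 77.31 μm/a
  sum: 32.24 + 77.31 → r_corr = 109.6 μm/a
  mass loss = 109.6 μm/a × 7.85 g/cm³ = 860 g·m⁻²·a⁻¹
Ordering by g·m⁻²·a⁻¹: carbon steel (860) > zinc (40.3) > copper (25.6)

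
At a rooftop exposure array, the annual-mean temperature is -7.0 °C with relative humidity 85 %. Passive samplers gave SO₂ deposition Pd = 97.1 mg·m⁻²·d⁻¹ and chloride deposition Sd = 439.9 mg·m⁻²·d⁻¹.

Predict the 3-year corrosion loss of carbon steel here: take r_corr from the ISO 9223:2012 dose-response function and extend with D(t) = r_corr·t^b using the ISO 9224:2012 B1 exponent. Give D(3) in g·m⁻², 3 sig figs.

carbon steel: temperature factor f = +0.150·(-17.0) = -2.5500
  SO₂ term: 1.77·97.1^0.52·exp(0.02·85-2.5500) = 8.169
  Sd branch = 0.102·Sd^0.62·e^(0.033·RH+0.04·T) = 55.47 μm/a
  r_corr = 8.169 + 55.47 = 63.64 μm/a
Long-term exponent b (ISO 9224 Table 2, B1) = 0.523
  D(3) = 63.64 × 3^0.523 = 63.64 × 1.776 = 113.1 μm
  Mass loss = 113.1 μm × 7.85 g/cm³ = 887.4 g·m⁻²

D(3) = 887 g·m⁻²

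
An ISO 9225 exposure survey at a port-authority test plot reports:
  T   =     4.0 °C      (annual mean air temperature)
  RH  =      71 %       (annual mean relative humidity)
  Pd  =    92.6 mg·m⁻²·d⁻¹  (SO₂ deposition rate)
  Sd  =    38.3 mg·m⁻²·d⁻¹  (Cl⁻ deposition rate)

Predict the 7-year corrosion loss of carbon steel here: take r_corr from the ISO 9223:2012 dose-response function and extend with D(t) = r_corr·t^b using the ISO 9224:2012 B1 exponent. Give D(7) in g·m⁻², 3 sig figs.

carbon steel: f(T) = +0.150·(T−10) [T≤10 °C] = -0.9000
  Pd branch = 1.77·Pd^0.52·e^(0.02·RH+f) = 31.36 μm/a
  Sd branch = 0.102·Sd^0.62·e^(0.033·RH+0.04·T) = 11.95 μm/a
  r_corr = 31.36 + 11.95 = 43.31 μm/a
Long-term exponent b (ISO 9224 Table 2, B1) = 0.523
  D(7) = 43.31 × 7^0.523 = 43.31 × 2.767 = 119.8 μm
  Mass loss = 119.8 μm × 7.85 g/cm³ = 940.7 g·m⁻²

D(7) = 941 g·m⁻²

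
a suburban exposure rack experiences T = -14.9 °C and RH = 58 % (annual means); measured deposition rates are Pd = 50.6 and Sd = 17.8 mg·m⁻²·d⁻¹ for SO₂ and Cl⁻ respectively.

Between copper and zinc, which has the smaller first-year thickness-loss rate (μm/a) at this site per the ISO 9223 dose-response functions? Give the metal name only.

copper

copper: f(T) = +0.126·(T−10) [T≤10 °C] = -3.1374
  SO₂ term: 0.0053·50.6^0.26·exp(0.059·58-3.1374) = 0.01954
  Sd branch = 0.01025·Sd^0.27·e^(0.036·RH+0.049·T) = 0.08671 μm/a
  sum: 0.01954 + 0.08671 → r_corr = 0.1063 μm/a
zinc: T≤10 °C ⇒ hinge +0.038·(-14.9−10) = -0.9462
  SO₂ term: 0.0129·50.6^0.44·exp(0.046·58-0.9462) = 0.4057
  Cl⁻ term: 0.0175·17.8^0.57·exp(0.008·58+0.085·-14.9) = 0.04048
  r_corr = 0.4057 + 0.04048 = 0.4462 μm/a
Ordering by μm/a: zinc (0.446) > copper (0.106)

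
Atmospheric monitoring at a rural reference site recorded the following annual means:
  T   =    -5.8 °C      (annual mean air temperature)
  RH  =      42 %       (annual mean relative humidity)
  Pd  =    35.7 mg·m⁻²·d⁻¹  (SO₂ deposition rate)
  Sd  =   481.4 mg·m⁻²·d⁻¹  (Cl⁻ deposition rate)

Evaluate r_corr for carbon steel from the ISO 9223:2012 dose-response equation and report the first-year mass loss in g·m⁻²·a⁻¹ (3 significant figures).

carbon steel: f(T) = +0.150·(T−10) [T≤10 °C] = -2.3700
  sulphur-dioxide contribution → 2.46 μm/a
  chloride contribution → 14.89 μm/a
  total first-year rate 17.35 μm/a
Convert to mass loss: 17.35 μm/a × 7.85 g/cm³ = 136.2 g·m⁻²·a⁻¹

r_corr = 136 g·m⁻²·a⁻¹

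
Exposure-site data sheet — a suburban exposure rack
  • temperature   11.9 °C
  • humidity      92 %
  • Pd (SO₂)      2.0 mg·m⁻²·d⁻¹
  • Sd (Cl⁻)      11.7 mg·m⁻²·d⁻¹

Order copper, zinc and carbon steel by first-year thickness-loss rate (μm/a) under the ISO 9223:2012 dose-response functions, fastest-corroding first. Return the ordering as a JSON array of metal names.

["carbon steel", "copper", "zinc"]

copper: temperature factor f = -0.080·(1.9) = -0.1520
  Pd branch = 0.0053·Pd^0.26·e^(0.059·RH+f) = 1.241 μm/a
  Sd branch = 0.01025·Sd^0.27·e^(0.036·RH+0.049·T) = 0.9789 μm/a
  r_corr = 1.241 + 0.9789 = 2.22 μm/a
zinc: temperature factor f = -0.071·(1.9) = -0.1349
  Pd branch = 0.0129·Pd^0.44·e^(0.046·RH+f) = 1.053 μm/a
  Cl⁻ term: 0.0175·11.7^0.57·exp(0.008·92+0.085·11.9) = 0.4082
  r_corr = 1.053 + 0.4082 = 1.461 μm/a
carbon steel: temperature factor f = -0.054·(1.9) = -0.1026
  Pd branch = 1.77·Pd^0.52·e^(0.02·RH+f) = 14.42 μm/a
  Cl⁻ term: 0.102·11.7^0.62·exp(0.033·92+0.04·11.9) = 15.71
  sum: 14.42 + 15.71 → r_corr = 30.13 μm/a
Ordering by μm/a: carbon steel (30.1) > copper (2.22) > zinc (1.46)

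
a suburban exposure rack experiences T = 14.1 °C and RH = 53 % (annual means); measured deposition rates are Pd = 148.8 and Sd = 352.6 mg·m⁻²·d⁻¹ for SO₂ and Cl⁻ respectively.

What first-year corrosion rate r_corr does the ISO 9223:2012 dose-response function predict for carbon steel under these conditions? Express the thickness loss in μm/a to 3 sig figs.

carbon steel: f(T) = -0.054·(T−10) [T>10 °C] = -0.2214
  sulphur-dioxide contribution → 55.2 μm/a
  chloride contribution → 39.12 μm/a
  total first-year rate 94.32 μm/a

r_corr = 94.3 μm/a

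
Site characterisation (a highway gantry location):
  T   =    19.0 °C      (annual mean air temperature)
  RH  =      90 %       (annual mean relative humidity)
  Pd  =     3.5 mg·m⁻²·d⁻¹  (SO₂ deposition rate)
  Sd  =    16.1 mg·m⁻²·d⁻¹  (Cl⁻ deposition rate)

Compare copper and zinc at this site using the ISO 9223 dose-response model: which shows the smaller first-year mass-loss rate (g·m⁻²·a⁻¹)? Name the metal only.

copper: T>10 °C ⇒ hinge -0.080·(19.0−10) = -0.7200
  SO₂ term: 0.0053·3.5^0.26·exp(0.059·90-0.7200) = 0.723
  Sd branch = 0.01025·Sd^0.27·e^(0.036·RH+0.049·T) = 1.406 μm/a
  r_corr = 0.723 + 1.406 = 2.129 μm/a
  mass loss = 2.129 μm/a × 8.96 g/cm³ = 19.08 g·m⁻²·a⁻¹
zinc: f(T) = -0.071·(T−10) [T>10 °C] = -0.6390
  SO₂ term: 0.0129·3.5^0.44·exp(0.046·90-0.6390) = 0.7421
  Sd branch = 0.0175·Sd^0.57·e^(0.008·RH+0.085·T) = 0.8811 μm/a
  sum: 0.7421 + 0.8811 → r_corr = 1.623 μm/a
  mass loss = 1.623 μm/a × 7.14 g/cm³ = 11.59 g·m⁻²·a⁻¹
Ordering by g·m⁻²·a⁻¹: copper (19.1) > zinc (11.6)

zinc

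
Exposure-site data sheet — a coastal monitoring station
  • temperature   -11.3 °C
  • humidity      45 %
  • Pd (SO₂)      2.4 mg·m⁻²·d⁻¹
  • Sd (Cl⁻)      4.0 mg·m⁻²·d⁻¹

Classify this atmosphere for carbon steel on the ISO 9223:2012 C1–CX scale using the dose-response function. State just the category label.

carbon steel: temperature factor f = +0.150·(-21.3) = -3.1950
  SO₂ term: 1.77·2.4^0.52·exp(0.02·45-3.1950) = 0.2812
  Cl⁻ term: 0.102·4.0^0.62·exp(0.033·45+0.04·-11.3) = 0.6769
  r_corr = 0.2812 + 0.6769 = 0.958 μm/a
ISO 9223 Table 2 (carbon steel): 0 < 0.958 ≤ 1.3 μm/a ⇒ C1

C1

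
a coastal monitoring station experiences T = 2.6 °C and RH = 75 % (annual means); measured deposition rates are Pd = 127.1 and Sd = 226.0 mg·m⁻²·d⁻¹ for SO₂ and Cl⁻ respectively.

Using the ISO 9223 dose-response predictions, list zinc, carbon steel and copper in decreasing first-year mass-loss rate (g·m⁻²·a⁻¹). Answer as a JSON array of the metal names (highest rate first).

zinc: temperature factor f = +0.038·(-7.4) = -0.2812
  sulphur-dioxide contribution → 2.586 μm/a
  chloride contribution → 0.8738 μm/a
  ⇒ r_corr(zinc) = 3.46 μm/a
  mass loss = 3.46 μm/a × 7.14 g/cm³ = 24.7 g·m⁻²·a⁻¹
carbon steel: temperature factor f = +0.150·(-7.4) = -1.1100
  sulphur-dioxide contribution → 32.47 μm/a
  chloride contribution → 38.74 μm/a
  total first-year rate 71.21 μm/a
  mass loss = 71.21 μm/a × 7.85 g/cm³ = 559 g·m⁻²·a⁻¹
copper: T≤10 °C ⇒ hinge +0.126·(2.6−10) = -0.9324
  sulphur-dioxide contribution → 0.614 μm/a
  chloride contribution → 0.7486 μm/a
  total first-year rate 1.363 μm/a
  mass loss = 1.363 μm/a × 8.96 g/cm³ = 12.21 g·m⁻²·a⁻¹
Ordering by g·m⁻²·a⁻¹: carbon steel (559) > zinc (24.7) > copper (12.2)

["carbon steel", "zinc", "copper"]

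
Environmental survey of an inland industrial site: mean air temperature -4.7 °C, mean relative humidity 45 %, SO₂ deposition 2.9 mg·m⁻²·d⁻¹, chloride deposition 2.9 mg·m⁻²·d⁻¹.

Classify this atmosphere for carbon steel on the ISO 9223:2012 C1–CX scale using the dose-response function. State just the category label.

carbon steel: f(T) = +0.150·(T−10) [T≤10 °C] = -2.2050
  sulphur-dioxide contribution → 0.835 μm/a
  chloride contribution → 0.722 μm/a
  total first-year rate 1.557 μm/a
1.56 μm/a falls in (1.3, 25] for carbon steel → category C2

C2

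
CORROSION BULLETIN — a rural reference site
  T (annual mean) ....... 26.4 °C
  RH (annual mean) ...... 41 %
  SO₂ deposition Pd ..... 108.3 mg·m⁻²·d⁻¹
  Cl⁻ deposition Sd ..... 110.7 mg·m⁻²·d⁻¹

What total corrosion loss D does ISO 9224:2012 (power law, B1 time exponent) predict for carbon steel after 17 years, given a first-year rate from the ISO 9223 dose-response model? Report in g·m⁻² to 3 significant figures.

D(17) = 1.38e+03 g·m⁻²

carbon steel: f(T) = -0.054·(T−10) [T>10 °C] = -0.8856
  SO₂ term: 1.77·108.3^0.52·exp(0.02·41-0.8856) = 18.94
  Cl⁻ term: 0.102·110.7^0.62·exp(0.033·41+0.04·26.4) = 21
  r_corr = 18.94 + 21 = 39.94 μm/a
ISO 9224: D(t) = r_corr · t^b with b = 0.523 (carbon steel, B1)
  D(17) = 39.94 × 17^0.523 = 39.94 × 4.401 = 175.8 μm
  Mass loss = 175.8 μm × 7.85 g/cm³ = 1380 g·m⁻²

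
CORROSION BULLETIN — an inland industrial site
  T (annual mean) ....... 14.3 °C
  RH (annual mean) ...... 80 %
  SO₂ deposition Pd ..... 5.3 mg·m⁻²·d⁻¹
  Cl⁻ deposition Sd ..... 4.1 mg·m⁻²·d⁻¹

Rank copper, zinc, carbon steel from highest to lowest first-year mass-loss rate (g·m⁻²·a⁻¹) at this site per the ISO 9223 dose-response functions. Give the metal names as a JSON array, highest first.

["carbon steel", "copper", "zinc"]

copper: T>10 °C ⇒ hinge -0.080·(14.3−10) = -0.3440
  Pd branch = 0.0053·Pd^0.26·e^(0.059·RH+f) = 0.6502 μm/a
  Cl⁻ term: 0.01025·4.1^0.27·exp(0.036·80+0.049·14.3) = 0.5386
  r_corr = 0.6502 + 0.5386 = 1.189 μm/a
  mass loss = 1.189 μm/a × 8.96 g/cm³ = 10.65 g·m⁻²·a⁻¹
zinc: temperature factor f = -0.071·(4.3) = -0.3053
  Pd branch = 0.0129·Pd^0.44·e^(0.046·RH+f) = 0.785 μm/a
  Cl⁻ term: 0.0175·4.1^0.57·exp(0.008·80+0.085·14.3) = 0.2501
  r_corr = 0.785 + 0.2501 = 1.035 μm/a
  mass loss = 1.035 μm/a × 7.14 g/cm³ = 7.391 g·m⁻²·a⁻¹
carbon steel: f(T) = -0.054·(T−10) [T>10 °C] = -0.2322
  Pd branch = 1.77·Pd^0.52·e^(0.02·RH+f) = 16.54 μm/a
  Sd branch = 0.102·Sd^0.62·e^(0.033·RH+0.04·T) = 6.074 μm/a
  r_corr = 16.54 + 6.074 = 22.62 μm/a
  mass loss = 22.62 μm/a × 7.85 g/cm³ = 177.5 g·m⁻²·a⁻¹
Ordering by g·m⁻²·a⁻¹: carbon steel (178) > copper (10.7) > zinc (7.39)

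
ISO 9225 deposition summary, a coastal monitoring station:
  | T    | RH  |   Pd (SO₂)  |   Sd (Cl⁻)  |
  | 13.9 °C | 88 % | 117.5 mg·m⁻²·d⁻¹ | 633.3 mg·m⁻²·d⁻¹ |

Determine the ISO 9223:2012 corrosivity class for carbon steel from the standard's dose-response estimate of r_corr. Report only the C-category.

carbon steel: f(T) = -0.054·(T−10) [T>10 °C] = -0.2106
  SO₂ term: 1.77·117.5^0.52·exp(0.02·88-0.2106) = 99.38
  Cl⁻ term: 0.102·633.3^0.62·exp(0.033·88+0.04·13.9) = 177.1
  sum: 99.38 + 177.1 → r_corr = 276.5 μm/a
276 μm/a falls in (200, 700] for carbon steel → category CX

CX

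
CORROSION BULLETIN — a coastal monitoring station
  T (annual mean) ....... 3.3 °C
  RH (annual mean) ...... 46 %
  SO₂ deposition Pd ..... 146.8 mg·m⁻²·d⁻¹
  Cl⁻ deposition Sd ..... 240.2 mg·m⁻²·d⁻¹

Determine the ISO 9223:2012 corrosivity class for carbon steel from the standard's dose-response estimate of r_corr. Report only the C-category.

C3

carbon steel: temperature factor f = +0.150·(-6.7) = -1.0050
  SO₂ term: 1.77·146.8^0.52·exp(0.02·46-1.0050) = 21.76
  Cl⁻ term: 0.102·240.2^0.62·exp(0.033·46+0.04·3.3) = 15.89
  r_corr = 21.76 + 15.89 = 37.66 μm/a
ISO 9223 Table 2 (carbon steel): 25 < 37.7 ≤ 50 μm/a ⇒ C3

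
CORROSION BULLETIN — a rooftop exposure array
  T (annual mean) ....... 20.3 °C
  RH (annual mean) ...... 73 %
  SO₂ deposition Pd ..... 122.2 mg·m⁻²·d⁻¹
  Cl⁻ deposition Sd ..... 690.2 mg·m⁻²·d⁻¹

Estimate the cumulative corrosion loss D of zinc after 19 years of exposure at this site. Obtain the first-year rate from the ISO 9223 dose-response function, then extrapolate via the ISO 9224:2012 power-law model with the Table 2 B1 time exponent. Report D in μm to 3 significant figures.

zinc: f(T) = -0.071·(T−10) [T>10 °C] = -0.7313
  sulphur-dioxide contribution → 1.478 μm/a
  chloride contribution → 7.316 μm/a
  ⇒ r_corr(zinc) = 8.794 μm/a
Long-term exponent b (ISO 9224 Table 2, B1) = 0.813
  D(19) = 8.794 × 19^0.813 = 8.794 × 10.96 = 96.34 μm

D(19) = 96.3 μm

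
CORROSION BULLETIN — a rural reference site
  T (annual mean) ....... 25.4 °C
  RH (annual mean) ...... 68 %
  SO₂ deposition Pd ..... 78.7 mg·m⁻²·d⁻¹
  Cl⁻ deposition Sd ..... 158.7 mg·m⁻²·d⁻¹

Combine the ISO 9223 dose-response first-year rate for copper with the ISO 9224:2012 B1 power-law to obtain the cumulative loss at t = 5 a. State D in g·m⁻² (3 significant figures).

D(5) = 49.3 g·m⁻²

copper: temperature factor f = -0.080·(15.4) = -1.2320
  sulphur-dioxide contribution → 0.2658 μm/a
  chloride contribution → 1.616 μm/a
  total first-year rate 1.882 μm/a
Power-law: D(5) = r_corr · 5^0.667
  D(5) = 1.882 × 5^0.667 = 1.882 × 2.926 = 5.507 μm
  Mass loss = 5.507 μm × 8.96 g/cm³ = 49.34 g·m⁻²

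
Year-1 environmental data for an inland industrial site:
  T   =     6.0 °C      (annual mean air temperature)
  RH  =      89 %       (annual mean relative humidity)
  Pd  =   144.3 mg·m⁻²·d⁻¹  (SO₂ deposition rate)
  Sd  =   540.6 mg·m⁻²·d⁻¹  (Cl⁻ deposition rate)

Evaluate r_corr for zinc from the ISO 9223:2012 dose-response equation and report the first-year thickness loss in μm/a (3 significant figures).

zinc: temperature factor f = +0.038·(-4.0) = -0.1520
  sulphur-dioxide contribution → 5.925 μm/a
  chloride contribution → 2.145 μm/a
  total first-year rate 8.07 μm/a

r_corr = 8.07 μm/a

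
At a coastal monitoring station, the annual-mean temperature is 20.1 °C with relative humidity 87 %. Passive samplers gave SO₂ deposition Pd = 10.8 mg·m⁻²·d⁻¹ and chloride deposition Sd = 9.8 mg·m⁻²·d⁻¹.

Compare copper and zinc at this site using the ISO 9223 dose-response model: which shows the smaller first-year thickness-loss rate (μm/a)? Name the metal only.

zinc

copper: temperature factor f = -0.080·(10.1) = -0.8080
  sulphur-dioxide contribution → 0.7435 μm/a
  chloride contribution → 1.165 μm/a
  ⇒ r_corr(copper) = 1.908 μm/a
zinc: f(T) = -0.071·(T−10) [T>10 °C] = -0.7171
  sulphur-dioxide contribution → 0.9815 μm/a
  chloride contribution → 0.7117 μm/a
  ⇒ r_corr(zinc) = 1.693 μm/a
Ordering by μm/a: copper (1.91) > zinc (1.69)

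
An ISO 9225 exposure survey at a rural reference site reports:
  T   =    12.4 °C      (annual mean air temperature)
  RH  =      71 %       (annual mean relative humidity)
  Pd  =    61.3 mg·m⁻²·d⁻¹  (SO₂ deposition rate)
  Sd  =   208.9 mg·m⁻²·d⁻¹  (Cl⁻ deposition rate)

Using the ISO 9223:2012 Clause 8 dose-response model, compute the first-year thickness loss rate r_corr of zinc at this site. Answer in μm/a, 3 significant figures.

r_corr = 3.61 μm/a

zinc: T>10 °C ⇒ hinge -0.071·(12.4−10) = -0.1704
  sulphur-dioxide contribution → 1.744 μm/a
  chloride contribution → 1.861 μm/a
  ⇒ r_corr(zinc) = 3.605 μm/a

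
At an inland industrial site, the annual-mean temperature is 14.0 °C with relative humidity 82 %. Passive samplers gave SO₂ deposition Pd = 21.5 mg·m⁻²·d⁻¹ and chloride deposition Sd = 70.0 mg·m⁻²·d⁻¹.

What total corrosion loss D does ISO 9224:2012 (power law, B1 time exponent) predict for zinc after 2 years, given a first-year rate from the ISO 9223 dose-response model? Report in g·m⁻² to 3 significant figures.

zinc: T>10 °C ⇒ hinge -0.071·(14.0−10) = -0.2840
  sulphur-dioxide contribution → 1.628 μm/a
  chloride contribution → 1.249 μm/a
  total first-year rate 2.877 μm/a
Power-law: D(2) = r_corr · 2^0.813
  D(2) = 2.877 × 2^0.813 = 2.877 × 1.757 = 5.054 μm
  Mass loss = 5.054 μm × 7.14 g/cm³ = 36.09 g·m⁻²

D(2) = 36.1 g·m⁻²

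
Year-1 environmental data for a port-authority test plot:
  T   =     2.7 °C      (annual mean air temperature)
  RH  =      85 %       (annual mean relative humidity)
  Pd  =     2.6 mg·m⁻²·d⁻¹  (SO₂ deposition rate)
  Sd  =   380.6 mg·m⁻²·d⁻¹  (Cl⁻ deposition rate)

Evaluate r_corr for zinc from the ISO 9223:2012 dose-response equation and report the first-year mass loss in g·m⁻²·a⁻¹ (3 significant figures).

zinc: T≤10 °C ⇒ hinge +0.038·(2.7−10) = -0.2774
  SO₂ term: 0.0129·2.6^0.44·exp(0.046·85-0.2774) = 0.7427
  Sd branch = 0.0175·Sd^0.57·e^(0.008·RH+0.085·T) = 1.285 μm/a
  sum: 0.7427 + 1.285 → r_corr = 2.028 μm/a
Convert to mass loss: 2.028 μm/a × 7.14 g/cm³ = 14.48 g·m⁻²·a⁻¹

r_corr = 14.5 g·m⁻²·a⁻¹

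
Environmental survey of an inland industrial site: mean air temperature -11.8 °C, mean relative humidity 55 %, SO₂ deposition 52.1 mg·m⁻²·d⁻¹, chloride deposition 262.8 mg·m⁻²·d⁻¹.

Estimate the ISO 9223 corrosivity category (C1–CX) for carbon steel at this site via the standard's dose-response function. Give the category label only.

C2

carbon steel: T≤10 °C ⇒ hinge +0.150·(-11.8−10) = -3.2700
  sulphur-dioxide contribution → 1.579 μm/a
  chloride contribution → 12.36 μm/a
  total first-year rate 13.94 μm/a
ISO 9223 Table 2 (carbon steel): 1.3 < 13.9 ≤ 25 μm/a ⇒ C2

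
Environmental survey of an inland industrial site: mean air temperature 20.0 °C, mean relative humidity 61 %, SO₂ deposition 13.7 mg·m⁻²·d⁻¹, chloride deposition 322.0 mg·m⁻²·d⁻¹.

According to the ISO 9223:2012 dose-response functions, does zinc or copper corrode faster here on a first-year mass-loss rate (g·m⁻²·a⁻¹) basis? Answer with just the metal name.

zinc: f(T) = -0.071·(T−10) [T>10 °C] = -0.7100
  SO₂ term: 0.0129·13.7^0.44·exp(0.046·61-0.7100) = 0.3319
  Sd branch = 0.0175·Sd^0.57·e^(0.008·RH+0.085·T) = 4.195 μm/a
  sum: 0.3319 + 4.195 → r_corr = 4.527 μm/a
  mass loss = 4.527 μm/a × 7.14 g/cm³ = 32.32 g·m⁻²·a⁻¹
copper: f(T) = -0.080·(T−10) [T>10 °C] = -0.8000
  Pd branch = 0.0053·Pd^0.26·e^(0.059·RH+f) = 0.172 μm/a
  Sd branch = 0.01025·Sd^0.27·e^(0.036·RH+0.049·T) = 1.167 μm/a
  sum: 0.172 + 1.167 → r_corr = 1.339 μm/a
  mass loss = 1.339 μm/a × 8.96 g/cm³ = 12 g·m⁻²·a⁻¹
Ordering by g·m⁻²·a⁻¹: zinc (32.3) > copper (12)

zinc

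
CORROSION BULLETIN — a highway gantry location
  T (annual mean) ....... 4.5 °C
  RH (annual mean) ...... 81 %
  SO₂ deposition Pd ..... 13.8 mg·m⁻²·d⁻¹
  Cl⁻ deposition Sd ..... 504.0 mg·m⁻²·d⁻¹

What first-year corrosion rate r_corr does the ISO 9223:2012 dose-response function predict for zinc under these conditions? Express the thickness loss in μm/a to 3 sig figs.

zinc: f(T) = +0.038·(T−10) [T≤10 °C] = -0.2090
  sulphur-dioxide contribution → 1.379 μm/a
  chloride contribution → 1.702 μm/a
  total first-year rate 3.081 μm/a

r_corr = 3.08 μm/a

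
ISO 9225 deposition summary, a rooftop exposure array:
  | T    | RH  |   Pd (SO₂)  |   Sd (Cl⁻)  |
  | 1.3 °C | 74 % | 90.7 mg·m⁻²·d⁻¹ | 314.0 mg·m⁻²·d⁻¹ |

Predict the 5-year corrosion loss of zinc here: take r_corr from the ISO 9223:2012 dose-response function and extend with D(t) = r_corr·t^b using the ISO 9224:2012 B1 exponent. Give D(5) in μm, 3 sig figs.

zinc: temperature factor f = +0.038·(-8.7) = -0.3306
  sulphur-dioxide contribution → 2.026 μm/a
  chloride contribution → 0.9362 μm/a
  ⇒ r_corr(zinc) = 2.962 μm/a
ISO 9224: D(t) = r_corr · t^b with b = 0.813 (zinc, B1)
  D(5) = 2.962 × 5^0.813 = 2.962 × 3.701 = 10.96 μm

D(5) = 11.0 μm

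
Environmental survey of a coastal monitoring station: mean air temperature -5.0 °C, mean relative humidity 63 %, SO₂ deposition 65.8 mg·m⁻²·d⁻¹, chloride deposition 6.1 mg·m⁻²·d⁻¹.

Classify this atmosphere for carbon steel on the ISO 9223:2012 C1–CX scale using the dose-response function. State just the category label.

carbon steel: temperature factor f = +0.150·(-15.0) = -2.2500
  Pd branch = 1.77·Pd^0.52·e^(0.02·RH+f) = 5.801 μm/a
  Cl⁻ term: 0.102·6.1^0.62·exp(0.033·63+0.04·-5.0) = 2.049
  sum: 5.801 + 2.049 → r_corr = 7.85 μm/a
ISO 9223 Table 2 (carbon steel): 1.3 < 7.85 ≤ 25 μm/a ⇒ C2

C2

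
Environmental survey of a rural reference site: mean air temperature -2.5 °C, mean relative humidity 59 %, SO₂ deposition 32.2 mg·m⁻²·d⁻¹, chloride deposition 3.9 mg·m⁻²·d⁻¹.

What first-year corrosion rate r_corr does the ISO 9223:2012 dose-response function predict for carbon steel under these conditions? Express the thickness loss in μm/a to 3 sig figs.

carbon steel: T≤10 °C ⇒ hinge +0.150·(-2.5−10) = -1.8750
  sulphur-dioxide contribution → 5.373 μm/a
  chloride contribution → 1.504 μm/a
  ⇒ r_corr(carbon steel) = 6.877 μm/a

r_corr = 6.88 μm/a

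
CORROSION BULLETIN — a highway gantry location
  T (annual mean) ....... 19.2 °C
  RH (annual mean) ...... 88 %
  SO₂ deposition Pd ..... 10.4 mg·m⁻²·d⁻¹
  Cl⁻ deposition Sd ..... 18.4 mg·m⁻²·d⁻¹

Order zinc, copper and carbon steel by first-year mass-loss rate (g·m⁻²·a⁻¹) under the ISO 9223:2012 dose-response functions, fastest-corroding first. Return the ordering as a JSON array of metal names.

["carbon steel", "copper", "zinc"]

zinc: T>10 °C ⇒ hinge -0.071·(19.2−10) = -0.6532
  SO₂ term: 0.0129·10.4^0.44·exp(0.046·88-0.6532) = 1.078
  Sd branch = 0.0175·Sd^0.57·e^(0.008·RH+0.085·T) = 0.9517 μm/a
  sum: 1.078 + 0.9517 → r_corr = 2.029 μm/a
  mass loss = 2.029 μm/a × 7.14 g/cm³ = 14.49 g·m⁻²·a⁻¹
copper: f(T) = -0.080·(T−10) [T>10 °C] = -0.7360
  Pd branch = 0.0053·Pd^0.26·e^(0.059·RH+f) = 0.8393 μm/a
  Sd branch = 0.01025·Sd^0.27·e^(0.036·RH+0.049·T) = 1.37 μm/a
  sum: 0.8393 + 1.37 → r_corr = 2.209 μm/a
  mass loss = 2.209 μm/a × 8.96 g/cm³ = 19.79 g·m⁻²·a⁻¹
carbon steel: temperature factor f = -0.054·(9.2) = -0.4968
  Pd branch = 1.77·Pd^0.52·e^(0.02·RH+f) = 21.16 μm/a
  Sd branch = 0.102·Sd^0.62·e^(0.033·RH+0.04·T) = 24.41 μm/a
  r_corr = 21.16 + 24.41 = 45.56 μm/a
  mass loss = 45.56 μm/a × 7.85 g/cm³ = 357.7 g·m⁻²·a⁻¹
Ordering by g·m⁻²·a⁻¹: carbon steel (358) > copper (19.8) > zinc (14.5)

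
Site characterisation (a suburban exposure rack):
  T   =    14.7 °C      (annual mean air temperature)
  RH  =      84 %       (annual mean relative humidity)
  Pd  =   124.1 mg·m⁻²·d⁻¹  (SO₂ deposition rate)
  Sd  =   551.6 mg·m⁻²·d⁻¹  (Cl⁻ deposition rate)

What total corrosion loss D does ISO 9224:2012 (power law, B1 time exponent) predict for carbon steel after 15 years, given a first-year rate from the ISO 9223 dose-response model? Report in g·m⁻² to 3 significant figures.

carbon steel: temperature factor f = -0.054·(4.7) = -0.2538
  Pd branch = 1.77·Pd^0.52·e^(0.02·RH+f) = 90.39 μm/a
  Cl⁻ term: 0.102·551.6^0.62·exp(0.033·84+0.04·14.7) = 147.1
  sum: 90.39 + 147.1 → r_corr = 237.5 μm/a
ISO 9224: D(t) = r_corr · t^b with b = 0.523 (carbon steel, B1)
  D(15) = 237.5 × 15^0.523 = 237.5 × 4.122 = 978.9 μm
  Mass loss = 978.9 μm × 7.85 g/cm³ = 7685 g·m⁻²

D(15) = 7.68e+03 g·m⁻²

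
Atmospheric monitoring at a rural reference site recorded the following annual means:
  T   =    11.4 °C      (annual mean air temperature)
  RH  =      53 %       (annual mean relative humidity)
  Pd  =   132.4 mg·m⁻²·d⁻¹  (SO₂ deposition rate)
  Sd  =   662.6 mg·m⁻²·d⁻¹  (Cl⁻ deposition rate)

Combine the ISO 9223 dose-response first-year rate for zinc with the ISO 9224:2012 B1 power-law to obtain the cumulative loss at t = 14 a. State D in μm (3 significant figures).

D(14) = 34.2 μm

zinc: f(T) = -0.071·(T−10) [T>10 °C] = -0.0994
  Pd branch = 0.0129·Pd^0.44·e^(0.046·RH+f) = 1.148 μm/a
  Cl⁻ term: 0.0175·662.6^0.57·exp(0.008·53+0.085·11.4) = 2.858
  sum: 1.148 + 2.858 → r_corr = 4.006 μm/a
Long-term exponent b (ISO 9224 Table 2, B1) = 0.813
  D(14) = 4.006 × 14^0.813 = 4.006 × 8.547 = 34.24 μm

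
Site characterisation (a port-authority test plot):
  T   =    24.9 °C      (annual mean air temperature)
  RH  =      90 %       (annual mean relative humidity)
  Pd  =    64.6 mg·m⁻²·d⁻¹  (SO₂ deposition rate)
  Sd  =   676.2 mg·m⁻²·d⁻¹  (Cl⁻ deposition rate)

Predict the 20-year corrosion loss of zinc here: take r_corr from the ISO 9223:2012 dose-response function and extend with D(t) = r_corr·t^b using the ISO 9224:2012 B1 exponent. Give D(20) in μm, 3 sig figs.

zinc: temperature factor f = -0.071·(14.9) = -1.0579
  sulphur-dioxide contribution → 1.76 μm/a
  chloride contribution → 12.25 μm/a
  total first-year rate 14.01 μm/a
Power-law: D(20) = r_corr · 20^0.813
  D(20) = 14.01 × 20^0.813 = 14.01 × 11.42 = 160 μm

D(20) = 160 μm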